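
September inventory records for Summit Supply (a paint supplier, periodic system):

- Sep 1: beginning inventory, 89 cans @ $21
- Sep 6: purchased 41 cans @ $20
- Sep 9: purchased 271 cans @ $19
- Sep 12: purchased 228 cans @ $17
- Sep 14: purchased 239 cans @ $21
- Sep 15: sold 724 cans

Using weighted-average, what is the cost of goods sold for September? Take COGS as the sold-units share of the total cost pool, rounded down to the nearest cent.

COGS = $13,957.01

Sep 15, sell 724: 724/868 × $16,733.00 → $13,957.01
Ending inventory (cost pool remaining) = $2,775.99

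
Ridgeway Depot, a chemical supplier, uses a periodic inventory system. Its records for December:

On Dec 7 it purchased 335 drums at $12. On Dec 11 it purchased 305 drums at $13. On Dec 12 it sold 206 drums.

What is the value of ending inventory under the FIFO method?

Ending inventory = $5,513

Dec 12, 206 sold [FIFO — oldest first]: 206 @ $12 = $2,472
Ending inventory: 129 @ $12 + 305 @ $13 = $5,513
Check: goods available $7,985 = COGS $2,472 + ending $5,513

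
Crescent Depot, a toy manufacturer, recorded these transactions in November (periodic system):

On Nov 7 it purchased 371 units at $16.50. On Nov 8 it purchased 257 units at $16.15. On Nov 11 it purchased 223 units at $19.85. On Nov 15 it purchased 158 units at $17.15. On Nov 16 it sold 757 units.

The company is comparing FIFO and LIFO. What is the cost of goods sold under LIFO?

FIFO COGS: 371 @ $16.50 + 257 @ $16.15 + 129 @ $19.85 = $12,832.70
LIFO COGS: 158 @ $17.15 + 223 @ $19.85 + 257 @ $16.15 + 119 @ $16.50 = $13,250.30

COGS = $13,250.30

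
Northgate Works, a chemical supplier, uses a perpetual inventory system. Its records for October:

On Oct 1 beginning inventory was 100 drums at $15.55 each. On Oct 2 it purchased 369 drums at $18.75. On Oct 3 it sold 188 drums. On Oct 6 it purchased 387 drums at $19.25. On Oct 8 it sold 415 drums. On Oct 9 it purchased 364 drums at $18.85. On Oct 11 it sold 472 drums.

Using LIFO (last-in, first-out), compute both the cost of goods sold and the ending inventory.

Oct 3, 188 sold [LIFO — newest first]: 188 @ $18.75 = $3,525.00
Oct 8, 415 sold [LIFO — newest first]: 387 @ $19.25 + 28 @ $18.75 = $7,974.75
Oct 11, 472 sold [LIFO — newest first]: 364 @ $18.85 + 108 @ $18.75 = $8,886.40
Total COGS = $3,525.00 + $7,974.75 + $8,886.40 = $20,386.15
Ending inventory: 100 @ $15.55 + 45 @ $18.75 = $2,398.75

COGS = $20,386.15; ending inventory = $2,398.75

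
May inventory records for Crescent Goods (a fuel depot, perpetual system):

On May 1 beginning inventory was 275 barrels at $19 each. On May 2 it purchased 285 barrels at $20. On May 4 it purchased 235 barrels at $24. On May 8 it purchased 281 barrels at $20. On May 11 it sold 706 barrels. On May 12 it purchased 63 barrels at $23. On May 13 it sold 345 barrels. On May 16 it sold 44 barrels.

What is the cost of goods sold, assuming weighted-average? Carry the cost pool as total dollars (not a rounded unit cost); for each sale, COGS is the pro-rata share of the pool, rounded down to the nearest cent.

COGS = $22,711.55

After May 1: 275 on hand, pool $5,225.00 (≈ $19.0000 each)
After May 2: 560 on hand, pool $10,925.00 (≈ $19.5089 each)
After May 4: 795 on hand, pool $16,565.00 (≈ $20.8365 each)
After May 8: 1076 on hand, pool $22,185.00 (≈ $20.6180 each)
May 11, sell 706: 706/1076 × $22,185.00 → $14,556.32
After May 12: 433 on hand, pool $9,077.68 (≈ $20.9646 each)
May 13, sell 345: 345/433 × $9,077.68 → $7,232.79
May 16, sell 44: 44/88 × $1,844.89 → $922.44
Total COGS = $14,556.32 + $7,232.79 + $922.44 = $22,711.55
Ending inventory (cost pool remaining) = $922.45
Check: goods available $23,634.00 = COGS $22,711.55 + ending $922.45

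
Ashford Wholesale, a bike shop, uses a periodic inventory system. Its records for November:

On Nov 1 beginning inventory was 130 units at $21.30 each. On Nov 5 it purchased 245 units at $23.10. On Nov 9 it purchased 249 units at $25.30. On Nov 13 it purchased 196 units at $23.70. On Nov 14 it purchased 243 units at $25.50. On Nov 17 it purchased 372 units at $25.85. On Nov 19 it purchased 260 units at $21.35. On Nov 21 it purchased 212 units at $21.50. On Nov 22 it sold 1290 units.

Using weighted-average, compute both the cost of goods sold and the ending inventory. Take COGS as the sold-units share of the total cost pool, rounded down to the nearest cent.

COGS = $30,640.10; ending inventory = $14,655.00

Nov 22, sell 1290: 1290/1907 × $45,295.10 → $30,640.10
Ending inventory (cost pool remaining) = $14,655.00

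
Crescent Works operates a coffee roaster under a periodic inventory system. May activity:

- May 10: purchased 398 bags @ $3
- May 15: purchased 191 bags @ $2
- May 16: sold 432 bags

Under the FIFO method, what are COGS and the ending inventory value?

May 16, 432 sold [FIFO — oldest first]: 398 @ $3 + 34 @ $2 = $1,262
Ending inventory: 157 @ $2 = $314
Check: goods available $1,576 = COGS $1,262 + ending $314

COGS = $1,262; ending inventory = $314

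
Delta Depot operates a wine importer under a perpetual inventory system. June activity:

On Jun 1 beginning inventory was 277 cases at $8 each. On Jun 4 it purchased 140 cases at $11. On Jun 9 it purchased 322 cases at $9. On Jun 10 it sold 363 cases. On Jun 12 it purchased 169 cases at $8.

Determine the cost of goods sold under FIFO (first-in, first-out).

COGS = $3,162

Jun 10, 363 sold [FIFO — oldest first]: 277 @ $8 + 86 @ $11 = $3,162
Ending inventory: 54 @ $11 + 322 @ $9 + 169 @ $8 = $4,844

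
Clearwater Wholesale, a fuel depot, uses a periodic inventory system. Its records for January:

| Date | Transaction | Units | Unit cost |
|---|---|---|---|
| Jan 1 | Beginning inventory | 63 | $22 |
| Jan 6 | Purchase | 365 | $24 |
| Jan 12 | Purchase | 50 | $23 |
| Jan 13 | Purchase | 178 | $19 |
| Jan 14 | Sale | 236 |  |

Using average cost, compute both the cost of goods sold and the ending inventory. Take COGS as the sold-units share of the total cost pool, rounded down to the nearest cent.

COGS = $5,280.50; ending inventory = $9,397.50

Jan 14, sell 236: 236/656 × $14,678.00 → $5,280.50
Ending inventory (cost pool remaining) = $9,397.50
Check: goods available $14,678.00 = COGS $5,280.50 + ending $9,397.50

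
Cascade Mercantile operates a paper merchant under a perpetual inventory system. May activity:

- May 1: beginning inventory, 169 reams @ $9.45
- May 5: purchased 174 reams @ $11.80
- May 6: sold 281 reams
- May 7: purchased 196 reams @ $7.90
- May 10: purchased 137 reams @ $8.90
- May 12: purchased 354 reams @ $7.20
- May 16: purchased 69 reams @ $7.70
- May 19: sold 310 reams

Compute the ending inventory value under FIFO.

May 6, 281 sold [FIFO — oldest first]: 169 @ $9.45 + 112 @ $11.80 = $2,918.65
May 19, 310 sold [FIFO — oldest first]: 62 @ $11.80 + 196 @ $7.90 + 52 @ $8.90 = $2,742.80
Total COGS = $2,918.65 + $2,742.80 = $5,661.45
Ending inventory: 85 @ $8.90 + 354 @ $7.20 + 69 @ $7.70 = $3,836.60

Ending inventory = $3,836.60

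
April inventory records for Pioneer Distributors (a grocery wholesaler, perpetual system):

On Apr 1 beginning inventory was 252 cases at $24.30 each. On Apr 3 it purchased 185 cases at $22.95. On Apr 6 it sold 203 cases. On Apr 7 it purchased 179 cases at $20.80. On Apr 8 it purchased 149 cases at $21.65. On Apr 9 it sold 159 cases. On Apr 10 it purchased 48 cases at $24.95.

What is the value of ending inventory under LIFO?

Apr 6, 203 sold [LIFO — newest first]: 185 @ $22.95 + 18 @ $24.30 = $4,683.15
Apr 9, 159 sold [LIFO — newest first]: 149 @ $21.65 + 10 @ $20.80 = $3,433.85
Total COGS = $4,683.15 + $3,433.85 = $8,117.00
Ending inventory: 234 @ $24.30 + 169 @ $20.80 + 48 @ $24.95 = $10,399.00

Ending inventory = $10,399.00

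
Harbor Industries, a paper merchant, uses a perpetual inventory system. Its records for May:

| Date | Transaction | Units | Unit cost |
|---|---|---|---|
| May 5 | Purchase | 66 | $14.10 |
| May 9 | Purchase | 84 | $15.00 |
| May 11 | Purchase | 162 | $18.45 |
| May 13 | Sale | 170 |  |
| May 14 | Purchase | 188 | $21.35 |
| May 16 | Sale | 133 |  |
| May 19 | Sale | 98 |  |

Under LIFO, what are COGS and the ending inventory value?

May 13, 170 sold [LIFO — newest first]: 162 @ $18.45 + 8 @ $15.00 = $3,108.90
May 16, 133 sold [LIFO — newest first]: 133 @ $21.35 = $2,839.55
May 19, 98 sold [LIFO — newest first]: 55 @ $21.35 + 43 @ $15.00 = $1,819.25
Total COGS = $3,108.90 + $2,839.55 + $1,819.25 = $7,767.70
Ending inventory: 66 @ $14.10 + 33 @ $15.00 = $1,425.60
Check: goods available $9,193.30 = COGS $7,767.70 + ending $1,425.60

COGS = $7,767.70; ending inventory = $1,425.60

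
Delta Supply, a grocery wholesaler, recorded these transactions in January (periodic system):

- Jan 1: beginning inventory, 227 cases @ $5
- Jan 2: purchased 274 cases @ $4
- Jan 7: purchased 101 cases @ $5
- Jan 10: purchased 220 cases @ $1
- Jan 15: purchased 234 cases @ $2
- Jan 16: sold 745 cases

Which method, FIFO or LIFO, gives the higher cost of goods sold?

FIFO COGS: 227 @ $5 + 274 @ $4 + 101 @ $5 + 143 @ $1 = $2,879
LIFO COGS: 234 @ $2 + 220 @ $1 + 101 @ $5 + 190 @ $4 = $1,953

FIFO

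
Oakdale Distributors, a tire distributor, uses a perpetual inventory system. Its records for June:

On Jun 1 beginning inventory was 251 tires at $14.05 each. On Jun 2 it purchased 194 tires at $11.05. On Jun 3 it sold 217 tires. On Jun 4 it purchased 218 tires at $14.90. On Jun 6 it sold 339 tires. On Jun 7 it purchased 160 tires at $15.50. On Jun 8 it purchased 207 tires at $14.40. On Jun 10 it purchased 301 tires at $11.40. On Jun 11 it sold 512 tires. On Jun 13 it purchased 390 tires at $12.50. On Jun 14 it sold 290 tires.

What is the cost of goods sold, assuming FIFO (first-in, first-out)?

COGS = $18,148.15

Jun 3, 217 sold [FIFO — oldest first]: 217 @ $14.05 = $3,048.85
Jun 6, 339 sold [FIFO — oldest first]: 34 @ $14.05 + 194 @ $11.05 + 111 @ $14.90 = $4,275.30
Jun 11, 512 sold [FIFO — oldest first]: 107 @ $14.90 + 160 @ $15.50 + 207 @ $14.40 + 38 @ $11.40 = $7,488.30
Jun 14, 290 sold [FIFO — oldest first]: 263 @ $11.40 + 27 @ $12.50 = $3,335.70
Total COGS = $3,048.85 + $4,275.30 + $7,488.30 + $3,335.70 = $18,148.15
Ending inventory: 363 @ $12.50 = $4,537.50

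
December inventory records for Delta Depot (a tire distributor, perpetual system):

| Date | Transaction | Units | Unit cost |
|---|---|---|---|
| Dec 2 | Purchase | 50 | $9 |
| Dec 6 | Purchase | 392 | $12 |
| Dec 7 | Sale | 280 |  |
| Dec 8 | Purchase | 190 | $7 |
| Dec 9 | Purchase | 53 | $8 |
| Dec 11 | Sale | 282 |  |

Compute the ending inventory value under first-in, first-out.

Dec 7, 280 sold [FIFO — oldest first]: 50 @ $9 + 230 @ $12 = $3,210
Dec 11, 282 sold [FIFO — oldest first]: 162 @ $12 + 120 @ $7 = $2,784
Total COGS = $3,210 + $2,784 = $5,994
Ending inventory: 70 @ $7 + 53 @ $8 = $914
Check: goods available $6,908 = COGS $5,994 + ending $914

Ending inventory = $914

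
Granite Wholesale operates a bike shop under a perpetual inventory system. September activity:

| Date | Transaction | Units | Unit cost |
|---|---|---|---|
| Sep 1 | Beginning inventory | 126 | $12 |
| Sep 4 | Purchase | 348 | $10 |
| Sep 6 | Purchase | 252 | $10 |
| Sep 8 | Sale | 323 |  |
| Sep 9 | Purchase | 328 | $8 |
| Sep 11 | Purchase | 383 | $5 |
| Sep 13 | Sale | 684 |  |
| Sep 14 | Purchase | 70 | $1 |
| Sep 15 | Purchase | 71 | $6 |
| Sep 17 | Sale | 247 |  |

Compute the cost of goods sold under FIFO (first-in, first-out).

COGS = $11,136

Sep 8, 323 sold [FIFO — oldest first]: 126 @ $12 + 197 @ $10 = $3,482
Sep 13, 684 sold [FIFO — oldest first]: 151 @ $10 + 252 @ $10 + 281 @ $8 = $6,278
Sep 17, 247 sold [FIFO — oldest first]: 47 @ $8 + 200 @ $5 = $1,376
Total COGS = $3,482 + $6,278 + $1,376 = $11,136
Ending inventory: 183 @ $5 + 70 @ $1 + 71 @ $6 = $1,411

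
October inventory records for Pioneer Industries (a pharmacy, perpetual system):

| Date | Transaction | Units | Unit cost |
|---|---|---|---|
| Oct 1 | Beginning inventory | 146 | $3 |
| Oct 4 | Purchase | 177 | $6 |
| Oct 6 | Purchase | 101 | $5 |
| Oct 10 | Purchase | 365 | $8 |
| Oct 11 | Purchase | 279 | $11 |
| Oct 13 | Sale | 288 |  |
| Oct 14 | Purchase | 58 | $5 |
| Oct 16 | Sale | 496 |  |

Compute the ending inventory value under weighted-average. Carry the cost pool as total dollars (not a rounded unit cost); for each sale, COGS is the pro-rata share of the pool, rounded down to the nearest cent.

Ending inventory = $2,501.06

After Oct 1: 146 on hand, pool $438.00 (≈ $3.0000 each)
After Oct 4: 323 on hand, pool $1,500.00 (≈ $4.6440 each)
After Oct 6: 424 on hand, pool $2,005.00 (≈ $4.7288 each)
After Oct 10: 789 on hand, pool $4,925.00 (≈ $6.2421 each)
After Oct 11: 1068 on hand, pool $7,994.00 (≈ $7.4850 each)
Oct 13, sell 288: 288/1068 × $7,994.00 → $2,155.68
After Oct 14: 838 on hand, pool $6,128.32 (≈ $7.3130 each)
Oct 16, sell 496: 496/838 × $6,128.32 → $3,627.26
Total COGS = $2,155.68 + $3,627.26 = $5,782.94
Ending inventory (cost pool remaining) = $2,501.06
Check: goods available $8,284.00 = COGS $5,782.94 + ending $2,501.06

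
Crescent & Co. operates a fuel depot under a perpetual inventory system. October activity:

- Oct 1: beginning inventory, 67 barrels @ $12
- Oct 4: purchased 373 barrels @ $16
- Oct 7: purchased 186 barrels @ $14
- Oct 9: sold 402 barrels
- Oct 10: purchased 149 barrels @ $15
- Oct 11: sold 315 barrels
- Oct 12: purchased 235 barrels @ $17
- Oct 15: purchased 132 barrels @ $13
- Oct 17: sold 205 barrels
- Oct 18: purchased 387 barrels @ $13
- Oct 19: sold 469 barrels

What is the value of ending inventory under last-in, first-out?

Oct 9, 402 sold [LIFO — newest first]: 186 @ $14 + 216 @ $16 = $6,060
Oct 11, 315 sold [LIFO — newest first]: 149 @ $15 + 157 @ $16 + 9 @ $12 = $4,855
Oct 17, 205 sold [LIFO — newest first]: 132 @ $13 + 73 @ $17 = $2,957
Oct 19, 469 sold [LIFO — newest first]: 387 @ $13 + 82 @ $17 = $6,425
Total COGS = $6,060 + $4,855 + $2,957 + $6,425 = $20,297
Ending inventory: 58 @ $12 + 80 @ $17 = $2,056
Check: goods available $22,353 = COGS $20,297 + ending $2,056

Ending inventory = $2,056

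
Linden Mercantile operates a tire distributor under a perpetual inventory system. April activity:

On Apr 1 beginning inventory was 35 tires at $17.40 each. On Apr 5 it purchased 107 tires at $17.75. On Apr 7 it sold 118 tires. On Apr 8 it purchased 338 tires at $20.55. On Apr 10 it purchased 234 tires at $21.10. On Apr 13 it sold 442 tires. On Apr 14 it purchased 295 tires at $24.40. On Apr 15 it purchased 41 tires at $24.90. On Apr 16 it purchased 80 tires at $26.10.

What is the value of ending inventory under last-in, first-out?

Ending inventory = $13,396.00

Apr 7, 118 sold [LIFO — newest first]: 107 @ $17.75 + 11 @ $17.40 = $2,090.65
Apr 13, 442 sold [LIFO — newest first]: 234 @ $21.10 + 208 @ $20.55 = $9,211.80
Total COGS = $2,090.65 + $9,211.80 = $11,302.45
Ending inventory: 24 @ $17.40 + 130 @ $20.55 + 295 @ $24.40 + 41 @ $24.90 + 80 @ $26.10 = $13,396.00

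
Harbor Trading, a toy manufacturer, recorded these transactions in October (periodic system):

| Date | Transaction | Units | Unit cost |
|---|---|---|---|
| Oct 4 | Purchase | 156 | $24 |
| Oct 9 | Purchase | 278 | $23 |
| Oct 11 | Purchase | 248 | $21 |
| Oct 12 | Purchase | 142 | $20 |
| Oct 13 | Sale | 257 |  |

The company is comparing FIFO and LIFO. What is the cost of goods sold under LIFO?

FIFO COGS: 156 @ $24 + 101 @ $23 = $6,067
LIFO COGS: 142 @ $20 + 115 @ $21 = $5,255

COGS = $5,255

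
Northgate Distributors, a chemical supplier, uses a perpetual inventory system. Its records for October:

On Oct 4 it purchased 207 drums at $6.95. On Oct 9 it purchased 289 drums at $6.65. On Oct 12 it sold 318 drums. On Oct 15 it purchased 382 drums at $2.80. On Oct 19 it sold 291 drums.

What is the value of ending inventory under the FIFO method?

Ending inventory = $753.20

Oct 12, 318 sold [FIFO — oldest first]: 207 @ $6.95 + 111 @ $6.65 = $2,176.80
Oct 19, 291 sold [FIFO — oldest first]: 178 @ $6.65 + 113 @ $2.80 = $1,500.10
Total COGS = $2,176.80 + $1,500.10 = $3,676.90
Ending inventory: 269 @ $2.80 = $753.20
Check: goods available $4,430.10 = COGS $3,676.90 + ending $753.20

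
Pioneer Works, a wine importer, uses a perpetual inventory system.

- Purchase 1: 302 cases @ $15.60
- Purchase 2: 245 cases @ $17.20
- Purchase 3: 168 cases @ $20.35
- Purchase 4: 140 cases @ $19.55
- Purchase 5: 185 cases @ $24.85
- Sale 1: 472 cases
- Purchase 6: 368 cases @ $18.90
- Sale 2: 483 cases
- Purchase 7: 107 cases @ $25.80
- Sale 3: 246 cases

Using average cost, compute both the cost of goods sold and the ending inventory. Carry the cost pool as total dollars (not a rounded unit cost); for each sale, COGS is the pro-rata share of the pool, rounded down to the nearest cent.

COGS = $23,042.17; ending inventory = $6,351.88

After Purchase 1: 302 on hand, pool $4,711.20 (≈ $15.6000 each)
After Purchase 2: 547 on hand, pool $8,925.20 (≈ $16.3166 each)
After Purchase 3: 715 on hand, pool $12,344.00 (≈ $17.2643 each)
After Purchase 4: 855 on hand, pool $15,081.00 (≈ $17.6386 each)
After Purchase 5: 1040 on hand, pool $19,678.25 (≈ $18.9214 each)
Sale 1, sell 472: 472/1040 × $19,678.25 → $8,930.89
After Purchase 6: 936 on hand, pool $17,702.56 (≈ $18.9130 each)
Sale 2, sell 483: 483/936 × $17,702.56 → $9,134.97
After Purchase 7: 560 on hand, pool $11,328.19 (≈ $20.2289 each)
Sale 3, sell 246: 246/560 × $11,328.19 → $4,976.31
Total COGS = $8,930.89 + $9,134.97 + $4,976.31 = $23,042.17
Ending inventory (cost pool remaining) = $6,351.88
Check: goods available $29,394.05 = COGS $23,042.17 + ending $6,351.88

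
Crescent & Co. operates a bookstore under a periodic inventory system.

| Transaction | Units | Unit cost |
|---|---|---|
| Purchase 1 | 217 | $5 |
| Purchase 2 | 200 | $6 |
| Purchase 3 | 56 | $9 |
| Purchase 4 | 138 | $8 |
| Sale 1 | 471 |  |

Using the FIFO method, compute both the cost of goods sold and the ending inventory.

Sale 1 (471) [FIFO — oldest first]: 217 @ $5 + 200 @ $6 + 54 @ $9 = $2,771
Ending inventory: 2 @ $9 + 138 @ $8 = $1,122
Check: goods available $3,893 = COGS $2,771 + ending $1,122

COGS = $2,771; ending inventory = $1,122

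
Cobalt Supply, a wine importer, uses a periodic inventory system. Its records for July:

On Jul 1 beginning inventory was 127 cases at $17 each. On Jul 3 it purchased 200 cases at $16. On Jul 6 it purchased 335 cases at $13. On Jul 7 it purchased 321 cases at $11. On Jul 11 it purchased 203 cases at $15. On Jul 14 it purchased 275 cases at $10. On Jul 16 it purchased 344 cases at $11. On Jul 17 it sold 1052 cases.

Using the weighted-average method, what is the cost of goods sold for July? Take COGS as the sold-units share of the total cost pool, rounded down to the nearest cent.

COGS = $13,302.40

Jul 17, sell 1052: 1052/1805 × $22,824.00 → $13,302.40
Ending inventory (cost pool remaining) = $9,521.60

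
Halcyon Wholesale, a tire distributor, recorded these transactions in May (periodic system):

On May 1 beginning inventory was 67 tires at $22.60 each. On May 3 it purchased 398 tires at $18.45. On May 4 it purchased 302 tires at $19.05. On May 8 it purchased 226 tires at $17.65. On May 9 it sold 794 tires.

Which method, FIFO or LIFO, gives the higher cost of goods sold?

FIFO

FIFO COGS: 67 @ $22.60 + 398 @ $18.45 + 302 @ $19.05 + 27 @ $17.65 = $15,086.95
LIFO COGS: 226 @ $17.65 + 302 @ $19.05 + 266 @ $18.45 = $14,649.70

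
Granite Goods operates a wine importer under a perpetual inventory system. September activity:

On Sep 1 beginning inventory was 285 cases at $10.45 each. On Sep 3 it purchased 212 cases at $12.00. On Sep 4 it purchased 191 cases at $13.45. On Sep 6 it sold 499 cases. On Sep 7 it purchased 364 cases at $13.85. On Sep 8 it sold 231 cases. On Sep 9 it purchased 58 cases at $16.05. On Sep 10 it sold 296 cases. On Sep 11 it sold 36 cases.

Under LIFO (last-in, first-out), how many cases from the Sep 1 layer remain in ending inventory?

Sep 6, 499 sold [LIFO — newest first]: 191 @ $13.45 + 212 @ $12.00 + 96 @ $10.45 = $6,116.15
Sep 8, 231 sold [LIFO — newest first]: 231 @ $13.85 = $3,199.35
Sep 10, 296 sold [LIFO — newest first]: 58 @ $16.05 + 133 @ $13.85 + 105 @ $10.45 = $3,870.20
Sep 11, 36 sold [LIFO — newest first]: 36 @ $10.45 = $376.20
Total COGS = $6,116.15 + $3,199.35 + $3,870.20 + $376.20 = $13,561.90
Ending inventory: 48 @ $10.45 = $501.60
Check: goods available $14,063.50 = COGS $13,561.90 + ending $501.60

48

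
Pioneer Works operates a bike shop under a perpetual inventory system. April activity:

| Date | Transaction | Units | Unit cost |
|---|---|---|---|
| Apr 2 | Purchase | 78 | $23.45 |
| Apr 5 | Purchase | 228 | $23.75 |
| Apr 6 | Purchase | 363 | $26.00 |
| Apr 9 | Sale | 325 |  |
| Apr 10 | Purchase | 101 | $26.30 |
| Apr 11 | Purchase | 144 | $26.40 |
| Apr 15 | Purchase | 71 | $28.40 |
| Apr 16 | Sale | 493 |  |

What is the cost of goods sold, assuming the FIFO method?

Apr 9, 325 sold [FIFO — oldest first]: 78 @ $23.45 + 228 @ $23.75 + 19 @ $26.00 = $7,738.10
Apr 16, 493 sold [FIFO — oldest first]: 344 @ $26.00 + 101 @ $26.30 + 48 @ $26.40 = $12,867.50
Total COGS = $7,738.10 + $12,867.50 = $20,605.60
Ending inventory: 96 @ $26.40 + 71 @ $28.40 = $4,550.80

COGS = $20,605.60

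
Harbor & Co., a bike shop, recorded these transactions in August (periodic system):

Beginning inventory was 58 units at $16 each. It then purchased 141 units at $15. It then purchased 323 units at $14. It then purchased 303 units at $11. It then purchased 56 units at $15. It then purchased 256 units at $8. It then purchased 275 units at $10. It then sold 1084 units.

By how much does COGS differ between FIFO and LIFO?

$1,675

FIFO COGS: 58 @ $16 + 141 @ $15 + 323 @ $14 + 303 @ $11 + 56 @ $15 + 203 @ $8 = $13,362
LIFO COGS: 275 @ $10 + 256 @ $8 + 56 @ $15 + 303 @ $11 + 194 @ $14 = $11,687
Difference = |$13,362 − $11,687| = $1,675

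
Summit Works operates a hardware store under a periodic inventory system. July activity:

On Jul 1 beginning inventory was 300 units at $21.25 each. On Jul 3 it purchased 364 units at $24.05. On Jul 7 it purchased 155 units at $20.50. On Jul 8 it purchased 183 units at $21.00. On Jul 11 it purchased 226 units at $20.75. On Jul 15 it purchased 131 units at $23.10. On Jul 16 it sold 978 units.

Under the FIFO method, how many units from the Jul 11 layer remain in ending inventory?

Jul 16, 978 sold [FIFO — oldest first]: 300 @ $21.25 + 364 @ $24.05 + 155 @ $20.50 + 159 @ $21.00 = $21,645.70
Ending inventory: 24 @ $21.00 + 226 @ $20.75 + 131 @ $23.10 = $8,219.60
Check: goods available $29,865.30 = COGS $21,645.70 + ending $8,219.60

226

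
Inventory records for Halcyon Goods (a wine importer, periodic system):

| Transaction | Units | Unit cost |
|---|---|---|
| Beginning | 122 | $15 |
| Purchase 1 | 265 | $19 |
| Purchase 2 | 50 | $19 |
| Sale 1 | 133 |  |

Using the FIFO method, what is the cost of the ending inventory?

Sale 1 (133) [FIFO — oldest first]: 122 @ $15 + 11 @ $19 = $2,039
Ending inventory: 254 @ $19 + 50 @ $19 = $5,776
Check: goods available $7,815 = COGS $2,039 + ending $5,776

Ending inventory = $5,776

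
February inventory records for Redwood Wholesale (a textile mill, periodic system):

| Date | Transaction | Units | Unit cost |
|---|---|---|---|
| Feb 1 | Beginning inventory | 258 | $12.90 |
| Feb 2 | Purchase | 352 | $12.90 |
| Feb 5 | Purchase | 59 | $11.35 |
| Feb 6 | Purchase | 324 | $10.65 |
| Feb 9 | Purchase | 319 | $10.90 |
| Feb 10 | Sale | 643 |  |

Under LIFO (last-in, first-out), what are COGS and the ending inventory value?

COGS = $6,927.70; ending inventory = $8,538.65

Feb 10, 643 sold [LIFO — newest first]: 319 @ $10.90 + 324 @ $10.65 = $6,927.70
Ending inventory: 258 @ $12.90 + 352 @ $12.90 + 59 @ $11.35 = $8,538.65
Check: goods available $15,466.35 = COGS $6,927.70 + ending $8,538.65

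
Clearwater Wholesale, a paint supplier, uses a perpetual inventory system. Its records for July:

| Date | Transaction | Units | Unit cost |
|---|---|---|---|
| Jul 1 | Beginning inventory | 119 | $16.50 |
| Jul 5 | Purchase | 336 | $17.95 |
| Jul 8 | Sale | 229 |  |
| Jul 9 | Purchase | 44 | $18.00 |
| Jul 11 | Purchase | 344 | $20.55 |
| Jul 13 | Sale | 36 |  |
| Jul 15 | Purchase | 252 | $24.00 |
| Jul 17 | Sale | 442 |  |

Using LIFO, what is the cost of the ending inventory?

Jul 8, 229 sold [LIFO — newest first]: 229 @ $17.95 = $4,110.55
Jul 13, 36 sold [LIFO — newest first]: 36 @ $20.55 = $739.80
Jul 17, 442 sold [LIFO — newest first]: 252 @ $24.00 + 190 @ $20.55 = $9,952.50
Total COGS = $4,110.55 + $739.80 + $9,952.50 = $14,802.85
Ending inventory: 119 @ $16.50 + 107 @ $17.95 + 44 @ $18.00 + 118 @ $20.55 = $7,101.05
Check: goods available $21,903.90 = COGS $14,802.85 + ending $7,101.05

Ending inventory = $7,101.05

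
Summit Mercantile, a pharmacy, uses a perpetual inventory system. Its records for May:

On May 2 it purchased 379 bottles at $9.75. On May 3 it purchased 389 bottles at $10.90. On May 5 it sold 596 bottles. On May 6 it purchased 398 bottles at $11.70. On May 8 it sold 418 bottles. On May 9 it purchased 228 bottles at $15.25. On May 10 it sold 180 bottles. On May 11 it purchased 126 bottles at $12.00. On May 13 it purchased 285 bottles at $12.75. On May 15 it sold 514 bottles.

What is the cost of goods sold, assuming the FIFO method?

COGS = $19,977.95

May 5, 596 sold [FIFO — oldest first]: 379 @ $9.75 + 217 @ $10.90 = $6,060.55
May 8, 418 sold [FIFO — oldest first]: 172 @ $10.90 + 246 @ $11.70 = $4,753.00
May 10, 180 sold [FIFO — oldest first]: 152 @ $11.70 + 28 @ $15.25 = $2,205.40
May 15, 514 sold [FIFO — oldest first]: 200 @ $15.25 + 126 @ $12.00 + 188 @ $12.75 = $6,959.00
Total COGS = $6,060.55 + $4,753.00 + $2,205.40 + $6,959.00 = $19,977.95
Ending inventory: 97 @ $12.75 = $1,236.75
Check: goods available $21,214.70 = COGS $19,977.95 + ending $1,236.75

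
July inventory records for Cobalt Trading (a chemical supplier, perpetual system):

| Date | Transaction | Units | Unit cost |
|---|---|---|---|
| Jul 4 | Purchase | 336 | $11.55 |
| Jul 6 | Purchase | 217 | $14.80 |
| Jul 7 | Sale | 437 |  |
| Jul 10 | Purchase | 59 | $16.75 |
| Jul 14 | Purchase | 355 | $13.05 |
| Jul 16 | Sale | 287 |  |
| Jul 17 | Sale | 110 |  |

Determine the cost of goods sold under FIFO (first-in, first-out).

COGS = $10,977.75

Jul 7, 437 sold [FIFO — oldest first]: 336 @ $11.55 + 101 @ $14.80 = $5,375.60
Jul 16, 287 sold [FIFO — oldest first]: 116 @ $14.80 + 59 @ $16.75 + 112 @ $13.05 = $4,166.65
Jul 17, 110 sold [FIFO — oldest first]: 110 @ $13.05 = $1,435.50
Total COGS = $5,375.60 + $4,166.65 + $1,435.50 = $10,977.75
Ending inventory: 133 @ $13.05 = $1,735.65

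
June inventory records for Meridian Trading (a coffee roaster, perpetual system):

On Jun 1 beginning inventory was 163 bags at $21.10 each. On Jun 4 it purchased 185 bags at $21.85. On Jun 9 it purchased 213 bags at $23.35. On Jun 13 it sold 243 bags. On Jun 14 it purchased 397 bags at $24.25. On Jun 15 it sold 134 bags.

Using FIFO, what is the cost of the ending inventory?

Jun 13, 243 sold [FIFO — oldest first]: 163 @ $21.10 + 80 @ $21.85 = $5,187.30
Jun 15, 134 sold [FIFO — oldest first]: 105 @ $21.85 + 29 @ $23.35 = $2,971.40
Total COGS = $5,187.30 + $2,971.40 = $8,158.70
Ending inventory: 184 @ $23.35 + 397 @ $24.25 = $13,923.65
Check: goods available $22,082.35 = COGS $8,158.70 + ending $13,923.65

Ending inventory = $13,923.65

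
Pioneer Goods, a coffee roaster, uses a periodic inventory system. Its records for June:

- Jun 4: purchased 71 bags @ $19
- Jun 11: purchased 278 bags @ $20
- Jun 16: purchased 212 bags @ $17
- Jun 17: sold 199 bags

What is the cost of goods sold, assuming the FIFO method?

Jun 17, 199 sold [FIFO — oldest first]: 71 @ $19 + 128 @ $20 = $3,909
Ending inventory: 150 @ $20 + 212 @ $17 = $6,604
Check: goods available $10,513 = COGS $3,909 + ending $6,604

COGS = $3,909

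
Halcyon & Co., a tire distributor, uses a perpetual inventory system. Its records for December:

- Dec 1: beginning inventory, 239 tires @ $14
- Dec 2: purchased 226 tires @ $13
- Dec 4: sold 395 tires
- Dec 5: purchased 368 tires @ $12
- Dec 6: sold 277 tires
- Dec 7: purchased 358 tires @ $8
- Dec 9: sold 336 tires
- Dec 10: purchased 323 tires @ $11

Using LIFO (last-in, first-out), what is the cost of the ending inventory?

Ending inventory = $5,801

Dec 4, 395 sold [LIFO — newest first]: 226 @ $13 + 169 @ $14 = $5,304
Dec 6, 277 sold [LIFO — newest first]: 277 @ $12 = $3,324
Dec 9, 336 sold [LIFO — newest first]: 336 @ $8 = $2,688
Total COGS = $5,304 + $3,324 + $2,688 = $11,316
Ending inventory: 70 @ $14 + 91 @ $12 + 22 @ $8 + 323 @ $11 = $5,801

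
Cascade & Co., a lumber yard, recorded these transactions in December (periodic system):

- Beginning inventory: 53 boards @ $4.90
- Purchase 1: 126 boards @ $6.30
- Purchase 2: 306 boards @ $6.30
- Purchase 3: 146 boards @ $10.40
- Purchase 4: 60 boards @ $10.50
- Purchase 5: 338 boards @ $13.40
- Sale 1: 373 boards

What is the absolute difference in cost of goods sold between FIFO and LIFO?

FIFO COGS: 53 @ $4.90 + 126 @ $6.30 + 194 @ $6.30 = $2,275.70
LIFO COGS: 338 @ $13.40 + 35 @ $10.50 = $4,896.70
Difference = |$2,275.70 − $4,896.70| = $2,621.00

$2,621.00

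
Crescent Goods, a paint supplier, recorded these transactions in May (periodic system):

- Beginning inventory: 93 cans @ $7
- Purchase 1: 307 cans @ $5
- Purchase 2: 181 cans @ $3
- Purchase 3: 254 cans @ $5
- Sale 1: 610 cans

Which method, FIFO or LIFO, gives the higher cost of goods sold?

FIFO

FIFO COGS: 93 @ $7 + 307 @ $5 + 181 @ $3 + 29 @ $5 = $2,874
LIFO COGS: 254 @ $5 + 181 @ $3 + 175 @ $5 = $2,688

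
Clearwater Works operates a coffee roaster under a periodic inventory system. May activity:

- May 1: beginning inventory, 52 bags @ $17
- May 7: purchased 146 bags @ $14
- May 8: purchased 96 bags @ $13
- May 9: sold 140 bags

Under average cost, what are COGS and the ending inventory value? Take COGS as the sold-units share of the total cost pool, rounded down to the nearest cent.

COGS = $1,988.57; ending inventory = $2,187.43

May 9, sell 140: 140/294 × $4,176.00 → $1,988.57
Ending inventory (cost pool remaining) = $2,187.43
Check: goods available $4,176.00 = COGS $1,988.57 + ending $2,187.43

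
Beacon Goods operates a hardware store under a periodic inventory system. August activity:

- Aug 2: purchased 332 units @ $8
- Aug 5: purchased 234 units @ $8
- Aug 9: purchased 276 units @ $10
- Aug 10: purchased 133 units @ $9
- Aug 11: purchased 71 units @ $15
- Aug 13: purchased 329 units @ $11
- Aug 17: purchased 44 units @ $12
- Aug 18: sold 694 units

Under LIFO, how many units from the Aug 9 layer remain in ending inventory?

Aug 18, 694 sold [LIFO — newest first]: 44 @ $12 + 329 @ $11 + 71 @ $15 + 133 @ $9 + 117 @ $10 = $7,579
Ending inventory: 332 @ $8 + 234 @ $8 + 159 @ $10 = $6,118
Check: goods available $13,697 = COGS $7,579 + ending $6,118

159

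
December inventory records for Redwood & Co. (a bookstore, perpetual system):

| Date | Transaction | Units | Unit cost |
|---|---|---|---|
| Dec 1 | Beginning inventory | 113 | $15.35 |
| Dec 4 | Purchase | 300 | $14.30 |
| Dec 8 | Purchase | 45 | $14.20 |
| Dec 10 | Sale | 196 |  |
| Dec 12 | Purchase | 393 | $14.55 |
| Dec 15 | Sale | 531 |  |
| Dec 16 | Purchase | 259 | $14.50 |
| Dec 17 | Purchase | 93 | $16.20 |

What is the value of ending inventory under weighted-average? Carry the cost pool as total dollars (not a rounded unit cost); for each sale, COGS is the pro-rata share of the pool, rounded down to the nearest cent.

Ending inventory = $7,066.27

After Dec 1: 113 on hand, pool $1,734.55 (≈ $15.3500 each)
After Dec 4: 413 on hand, pool $6,024.55 (≈ $14.5873 each)
After Dec 8: 458 on hand, pool $6,663.55 (≈ $14.5492 each)
Dec 10, sell 196: 196/458 × $6,663.55 → $2,851.65
After Dec 12: 655 on hand, pool $9,530.05 (≈ $14.5497 each)
Dec 15, sell 531: 531/655 × $9,530.05 → $7,725.88
After Dec 16: 383 on hand, pool $5,559.67 (≈ $14.5161 each)
After Dec 17: 476 on hand, pool $7,066.27 (≈ $14.8451 each)
Total COGS = $2,851.65 + $7,725.88 = $10,577.53
Ending inventory (cost pool remaining) = $7,066.27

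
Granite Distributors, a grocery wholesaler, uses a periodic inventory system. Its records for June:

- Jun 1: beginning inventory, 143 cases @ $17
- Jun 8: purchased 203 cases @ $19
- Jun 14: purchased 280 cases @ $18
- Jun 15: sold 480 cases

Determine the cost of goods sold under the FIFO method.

Jun 15, 480 sold [FIFO — oldest first]: 143 @ $17 + 203 @ $19 + 134 @ $18 = $8,700
Ending inventory: 146 @ $18 = $2,628
Check: goods available $11,328 = COGS $8,700 + ending $2,628

COGS = $8,700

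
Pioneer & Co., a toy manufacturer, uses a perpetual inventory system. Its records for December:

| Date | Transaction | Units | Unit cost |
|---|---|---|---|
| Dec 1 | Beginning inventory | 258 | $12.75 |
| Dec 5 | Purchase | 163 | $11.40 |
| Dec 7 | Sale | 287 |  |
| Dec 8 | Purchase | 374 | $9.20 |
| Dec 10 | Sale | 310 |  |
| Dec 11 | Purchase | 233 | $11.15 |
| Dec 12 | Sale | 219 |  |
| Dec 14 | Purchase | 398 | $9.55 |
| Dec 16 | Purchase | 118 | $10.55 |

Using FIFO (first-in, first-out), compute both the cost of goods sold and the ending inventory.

COGS = $8,822.65; ending inventory = $7,409.60

Dec 7, 287 sold [FIFO — oldest first]: 258 @ $12.75 + 29 @ $11.40 = $3,620.10
Dec 10, 310 sold [FIFO — oldest first]: 134 @ $11.40 + 176 @ $9.20 = $3,146.80
Dec 12, 219 sold [FIFO — oldest first]: 198 @ $9.20 + 21 @ $11.15 = $2,055.75
Total COGS = $3,620.10 + $3,146.80 + $2,055.75 = $8,822.65
Ending inventory: 212 @ $11.15 + 398 @ $9.55 + 118 @ $10.55 = $7,409.60
Check: goods available $16,232.25 = COGS $8,822.65 + ending $7,409.60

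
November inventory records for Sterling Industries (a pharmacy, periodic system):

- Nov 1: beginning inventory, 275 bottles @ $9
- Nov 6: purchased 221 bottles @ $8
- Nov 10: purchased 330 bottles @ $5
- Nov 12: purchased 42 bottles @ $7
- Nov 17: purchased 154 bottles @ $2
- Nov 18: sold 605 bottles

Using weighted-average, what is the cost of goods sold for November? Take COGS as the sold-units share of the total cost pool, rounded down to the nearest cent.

Nov 18, sell 605: 605/1022 × $6,495.00 → $3,844.88
Ending inventory (cost pool remaining) = $2,650.12

COGS = $3,844.88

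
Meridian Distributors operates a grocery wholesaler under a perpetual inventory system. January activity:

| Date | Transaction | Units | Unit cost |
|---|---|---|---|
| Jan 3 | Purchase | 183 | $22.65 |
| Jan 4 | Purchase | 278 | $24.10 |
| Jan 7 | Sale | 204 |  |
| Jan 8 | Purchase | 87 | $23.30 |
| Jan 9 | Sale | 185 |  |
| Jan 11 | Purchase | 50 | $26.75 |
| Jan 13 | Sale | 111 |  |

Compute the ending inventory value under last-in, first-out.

Jan 7, 204 sold [LIFO — newest first]: 204 @ $24.10 = $4,916.40
Jan 9, 185 sold [LIFO — newest first]: 87 @ $23.30 + 74 @ $24.10 + 24 @ $22.65 = $4,354.10
Jan 13, 111 sold [LIFO — newest first]: 50 @ $26.75 + 61 @ $22.65 = $2,719.15
Total COGS = $4,916.40 + $4,354.10 + $2,719.15 = $11,989.65
Ending inventory: 98 @ $22.65 = $2,219.70
Check: goods available $14,209.35 = COGS $11,989.65 + ending $2,219.70

Ending inventory = $2,219.70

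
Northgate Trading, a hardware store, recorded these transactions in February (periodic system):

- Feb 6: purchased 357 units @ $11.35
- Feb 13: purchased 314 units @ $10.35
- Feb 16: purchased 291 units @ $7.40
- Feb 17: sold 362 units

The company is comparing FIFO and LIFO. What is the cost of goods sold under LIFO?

FIFO COGS: 357 @ $11.35 + 5 @ $10.35 = $4,103.70
LIFO COGS: 291 @ $7.40 + 71 @ $10.35 = $2,888.25

COGS = $2,888.25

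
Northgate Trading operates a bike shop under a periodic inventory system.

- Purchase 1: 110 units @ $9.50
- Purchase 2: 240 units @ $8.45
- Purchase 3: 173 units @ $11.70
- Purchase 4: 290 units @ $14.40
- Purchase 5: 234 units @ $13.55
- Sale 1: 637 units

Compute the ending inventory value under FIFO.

Ending inventory = $5,705.10

Sale 1 (637) [FIFO — oldest first]: 110 @ $9.50 + 240 @ $8.45 + 173 @ $11.70 + 114 @ $14.40 = $6,738.70
Ending inventory: 176 @ $14.40 + 234 @ $13.55 = $5,705.10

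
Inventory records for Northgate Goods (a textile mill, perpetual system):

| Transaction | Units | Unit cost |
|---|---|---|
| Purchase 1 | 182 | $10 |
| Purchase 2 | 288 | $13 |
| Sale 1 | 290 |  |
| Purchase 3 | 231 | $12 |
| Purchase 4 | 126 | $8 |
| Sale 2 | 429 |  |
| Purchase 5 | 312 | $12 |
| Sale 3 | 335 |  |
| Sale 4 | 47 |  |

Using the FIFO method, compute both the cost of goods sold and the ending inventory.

Sale 1 (290) [FIFO — oldest first]: 182 @ $10 + 108 @ $13 = $3,224
Sale 2 (429) [FIFO — oldest first]: 180 @ $13 + 231 @ $12 + 18 @ $8 = $5,256
Sale 3 (335) [FIFO — oldest first]: 108 @ $8 + 227 @ $12 = $3,588
Sale 4 (47) [FIFO — oldest first]: 47 @ $12 = $564
Total COGS = $3,224 + $5,256 + $3,588 + $564 = $12,632
Ending inventory: 38 @ $12 = $456

COGS = $12,632; ending inventory = $456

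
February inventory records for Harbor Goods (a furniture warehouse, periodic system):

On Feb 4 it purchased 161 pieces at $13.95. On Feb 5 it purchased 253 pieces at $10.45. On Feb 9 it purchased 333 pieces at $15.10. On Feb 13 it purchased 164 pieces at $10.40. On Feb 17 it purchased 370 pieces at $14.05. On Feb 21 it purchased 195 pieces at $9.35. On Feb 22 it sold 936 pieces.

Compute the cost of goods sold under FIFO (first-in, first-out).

COGS = $11,974.95

Feb 22, 936 sold [FIFO — oldest first]: 161 @ $13.95 + 253 @ $10.45 + 333 @ $15.10 + 164 @ $10.40 + 25 @ $14.05 = $11,974.95
Ending inventory: 345 @ $14.05 + 195 @ $9.35 = $6,670.50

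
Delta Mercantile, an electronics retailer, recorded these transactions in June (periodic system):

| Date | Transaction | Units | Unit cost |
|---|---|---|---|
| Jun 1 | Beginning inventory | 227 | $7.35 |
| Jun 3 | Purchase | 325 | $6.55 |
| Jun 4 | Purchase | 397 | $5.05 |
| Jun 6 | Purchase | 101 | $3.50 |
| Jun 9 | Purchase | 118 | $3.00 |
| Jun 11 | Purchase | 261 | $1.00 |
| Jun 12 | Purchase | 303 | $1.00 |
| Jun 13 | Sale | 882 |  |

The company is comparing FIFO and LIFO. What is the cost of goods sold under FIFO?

FIFO COGS: 227 @ $7.35 + 325 @ $6.55 + 330 @ $5.05 = $5,463.70
LIFO COGS: 303 @ $1.00 + 261 @ $1.00 + 118 @ $3.00 + 101 @ $3.50 + 99 @ $5.05 = $1,771.45

COGS = $5,463.70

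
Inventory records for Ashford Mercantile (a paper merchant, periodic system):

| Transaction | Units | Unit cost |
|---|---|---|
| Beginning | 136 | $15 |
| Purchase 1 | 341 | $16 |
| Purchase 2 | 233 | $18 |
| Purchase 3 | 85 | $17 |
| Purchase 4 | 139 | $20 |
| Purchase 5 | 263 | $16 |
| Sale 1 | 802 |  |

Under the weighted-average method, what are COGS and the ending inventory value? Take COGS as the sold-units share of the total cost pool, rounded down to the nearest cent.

Sale 1, sell 802: 802/1197 × $20,123.00 → $13,482.57
Ending inventory (cost pool remaining) = $6,640.43
Check: goods available $20,123.00 = COGS $13,482.57 + ending $6,640.43

COGS = $13,482.57; ending inventory = $6,640.43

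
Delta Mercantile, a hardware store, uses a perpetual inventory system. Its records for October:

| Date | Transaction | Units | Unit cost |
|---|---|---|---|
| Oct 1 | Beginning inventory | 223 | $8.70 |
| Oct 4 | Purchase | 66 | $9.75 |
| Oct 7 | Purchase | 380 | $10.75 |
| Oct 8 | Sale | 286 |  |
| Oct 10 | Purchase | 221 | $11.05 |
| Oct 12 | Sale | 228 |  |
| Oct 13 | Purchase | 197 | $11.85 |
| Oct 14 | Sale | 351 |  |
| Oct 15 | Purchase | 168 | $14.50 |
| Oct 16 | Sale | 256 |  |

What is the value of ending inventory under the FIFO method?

Ending inventory = $1,943.00

Oct 8, 286 sold [FIFO — oldest first]: 223 @ $8.70 + 63 @ $9.75 = $2,554.35
Oct 12, 228 sold [FIFO — oldest first]: 3 @ $9.75 + 225 @ $10.75 = $2,448.00
Oct 14, 351 sold [FIFO — oldest first]: 155 @ $10.75 + 196 @ $11.05 = $3,832.05
Oct 16, 256 sold [FIFO — oldest first]: 25 @ $11.05 + 197 @ $11.85 + 34 @ $14.50 = $3,103.70
Total COGS = $2,554.35 + $2,448.00 + $3,832.05 + $3,103.70 = $11,938.10
Ending inventory: 134 @ $14.50 = $1,943.00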